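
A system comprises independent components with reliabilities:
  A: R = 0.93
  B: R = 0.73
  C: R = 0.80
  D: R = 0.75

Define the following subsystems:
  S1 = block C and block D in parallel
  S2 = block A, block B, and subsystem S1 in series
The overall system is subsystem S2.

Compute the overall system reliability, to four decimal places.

0.6450

Parallel (C and D): 1 − (1 − 0.800000)(1 − 0.750000) = 0.950000
Series (A, B, and [0.950000]): 0.930000 × 0.730000 × 0.950000 = 0.6450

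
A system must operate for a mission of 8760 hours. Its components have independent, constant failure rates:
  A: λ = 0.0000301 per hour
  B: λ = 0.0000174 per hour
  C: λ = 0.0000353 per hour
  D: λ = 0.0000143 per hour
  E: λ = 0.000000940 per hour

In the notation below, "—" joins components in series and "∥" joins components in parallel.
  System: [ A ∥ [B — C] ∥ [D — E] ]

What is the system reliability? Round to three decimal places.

R(A) = exp(−0.0000301 × 8760) = 0.76822
R(B) = exp(−0.0000174 × 8760) = 0.85862
R(C) = exp(−0.0000353 × 8760) = 0.73401
R(D) = exp(−0.0000143 × 8760) = 0.88226
R(E) = exp(−0.000000940 × 8760) = 0.99180
Series (B and C): 0.85862 × 0.73401 = 0.63024
Series (D and E): 0.88226 × 0.99180 = 0.87503
Parallel (A, [0.63024], and [0.87503]): 1 − (1 − 0.76822)(1 − 0.63024)(1 − 0.87503) = 0.989

0.989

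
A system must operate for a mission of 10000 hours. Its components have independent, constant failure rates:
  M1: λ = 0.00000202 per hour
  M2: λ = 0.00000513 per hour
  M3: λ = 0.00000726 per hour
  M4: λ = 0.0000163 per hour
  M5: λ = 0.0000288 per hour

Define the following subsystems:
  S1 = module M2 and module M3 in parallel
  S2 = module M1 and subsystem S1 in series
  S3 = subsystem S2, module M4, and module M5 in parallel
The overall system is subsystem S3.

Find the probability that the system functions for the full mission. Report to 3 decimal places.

R(M1) = exp(−0.00000202 × 10000) = 0.98000
R(M2) = exp(−0.00000513 × 10000) = 0.94999
R(M3) = exp(−0.00000726 × 10000) = 0.92997
R(M4) = exp(−0.0000163 × 10000) = 0.84959
R(M5) = exp(−0.0000288 × 10000) = 0.74976
Parallel (M2 and M3): 1 − (1 − 0.94999)(1 − 0.92997) = 0.99650
Series (M1 and [0.99650]): 0.98000 × 0.99650 = 0.97657
Parallel ([0.97657], M4, and M5): 1 − (1 − 0.97657)(1 − 0.84959)(1 − 0.74976) = 0.999

0.999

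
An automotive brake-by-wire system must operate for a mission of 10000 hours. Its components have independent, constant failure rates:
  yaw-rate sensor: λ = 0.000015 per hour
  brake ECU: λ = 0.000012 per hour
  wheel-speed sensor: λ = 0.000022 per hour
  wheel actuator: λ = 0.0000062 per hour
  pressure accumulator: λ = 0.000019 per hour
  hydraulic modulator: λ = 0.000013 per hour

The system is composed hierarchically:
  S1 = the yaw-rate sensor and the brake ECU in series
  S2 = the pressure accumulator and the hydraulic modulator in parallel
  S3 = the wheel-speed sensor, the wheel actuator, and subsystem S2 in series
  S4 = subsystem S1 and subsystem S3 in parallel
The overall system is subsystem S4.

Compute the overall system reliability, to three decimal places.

R(yaw-rate sensor) = exp(−0.000015 × 10000) = 0.86071
R(brake ECU) = exp(−0.000012 × 10000) = 0.88692
R(wheel-speed sensor) = exp(−0.000022 × 10000) = 0.80252
R(wheel actuator) = exp(−0.0000062 × 10000) = 0.93988
R(pressure accumulator) = exp(−0.000019 × 10000) = 0.82696
R(hydraulic modulator) = exp(−0.000013 × 10000) = 0.87810
Series (yaw-rate sensor and brake ECU): 0.86071 × 0.88692 = 0.76338
Parallel (pressure accumulator and hydraulic modulator): 1 − (1 − 0.82696)(1 − 0.87810) = 0.97891
Series (wheel-speed sensor, wheel actuator, and [0.97891]): 0.80252 × 0.93988 × 0.97891 = 0.73836
Parallel ([0.76338] and [0.73836]): 1 − (1 − 0.76338)(1 − 0.73836) = 0.938

0.938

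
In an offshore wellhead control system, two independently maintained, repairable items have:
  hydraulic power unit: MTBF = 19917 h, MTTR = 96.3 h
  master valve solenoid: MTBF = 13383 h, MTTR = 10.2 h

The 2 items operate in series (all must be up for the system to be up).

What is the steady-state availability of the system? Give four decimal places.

0.9944

A(hydraulic power unit) = MTBF/(MTBF+MTTR) = 19917/(19917+96.3) = 0.995188
A(master valve solenoid) = MTBF/(MTBF+MTTR) = 13383/(13383+10.2) = 0.999238
Series availability: 0.995188 × 0.999238 = 0.9944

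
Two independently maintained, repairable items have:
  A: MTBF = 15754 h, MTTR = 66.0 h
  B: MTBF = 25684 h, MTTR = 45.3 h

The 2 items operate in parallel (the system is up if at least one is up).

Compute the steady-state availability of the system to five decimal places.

A(A) = MTBF/(MTBF+MTTR) = 15754/(15754+66.0) = 0.995828
A(B) = MTBF/(MTBF+MTTR) = 25684/(25684+45.3) = 0.998239
Parallel availability: 1 − (1 − 0.995828)(1 − 0.998239) = 0.99999

0.99999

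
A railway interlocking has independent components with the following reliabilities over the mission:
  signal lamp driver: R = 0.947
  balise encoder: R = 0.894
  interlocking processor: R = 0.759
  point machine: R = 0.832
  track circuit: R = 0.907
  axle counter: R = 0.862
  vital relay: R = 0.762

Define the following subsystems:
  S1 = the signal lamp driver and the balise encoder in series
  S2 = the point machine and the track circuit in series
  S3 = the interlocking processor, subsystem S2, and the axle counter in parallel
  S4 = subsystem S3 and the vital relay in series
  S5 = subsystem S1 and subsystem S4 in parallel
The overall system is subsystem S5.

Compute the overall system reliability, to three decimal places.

Series (signal lamp driver and balise encoder): 0.94700 × 0.89400 = 0.84662
Series (point machine and track circuit): 0.83200 × 0.90700 = 0.75462
Parallel (interlocking processor, [0.75462], and axle counter): 1 − (1 − 0.75900)(1 − 0.75462)(1 − 0.86200) = 0.99184
Series ([0.99184] and vital relay): 0.99184 × 0.76200 = 0.75578
Parallel ([0.84662] and [0.75578]): 1 − (1 − 0.84662)(1 − 0.75578) = 0.963

0.963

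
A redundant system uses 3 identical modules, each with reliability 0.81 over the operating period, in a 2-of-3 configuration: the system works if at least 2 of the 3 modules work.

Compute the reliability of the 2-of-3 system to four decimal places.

0.9054

R = Σ_{i=2}^{3} C(3,i) p^i (1−p)^{3−i} with p = 0.81
C(3,2)·0.81^2·0.19^1 = 0.373977
C(3,3)·0.81^3·0.19^0 = 0.531441
Sum = 0.9054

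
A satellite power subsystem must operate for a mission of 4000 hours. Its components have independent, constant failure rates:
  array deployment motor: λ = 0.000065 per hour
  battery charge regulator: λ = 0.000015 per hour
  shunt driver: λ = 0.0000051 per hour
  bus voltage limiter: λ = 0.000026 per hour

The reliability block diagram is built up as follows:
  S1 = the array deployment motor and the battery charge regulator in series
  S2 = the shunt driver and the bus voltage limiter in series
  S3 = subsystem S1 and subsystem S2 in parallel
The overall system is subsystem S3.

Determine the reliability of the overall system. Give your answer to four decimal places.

R(array deployment motor) = exp(−0.000065 × 4000) = 0.771052
R(battery charge regulator) = exp(−0.000015 × 4000) = 0.941765
R(shunt driver) = exp(−0.0000051 × 4000) = 0.979807
R(bus voltage limiter) = exp(−0.000026 × 4000) = 0.901225
Series (array deployment motor and battery charge regulator): 0.771052 × 0.941765 = 0.726150
Series (shunt driver and bus voltage limiter): 0.979807 × 0.901225 = 0.883027
Parallel ([0.726150] and [0.883027]): 1 − (1 − 0.726150)(1 − 0.883027) = 0.9680

0.9680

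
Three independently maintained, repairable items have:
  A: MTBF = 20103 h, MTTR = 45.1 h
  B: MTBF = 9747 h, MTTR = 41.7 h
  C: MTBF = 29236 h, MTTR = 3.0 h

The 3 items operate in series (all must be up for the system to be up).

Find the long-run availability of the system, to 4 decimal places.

0.9934

A(A) = MTBF/(MTBF+MTTR) = 20103/(20103+45.1) = 0.997762
A(B) = MTBF/(MTBF+MTTR) = 9747/(9747+41.7) = 0.995740
A(C) = MTBF/(MTBF+MTTR) = 29236/(29236+3.0) = 0.999897
Series availability: 0.997762 × 0.995740 × 0.999897 = 0.9934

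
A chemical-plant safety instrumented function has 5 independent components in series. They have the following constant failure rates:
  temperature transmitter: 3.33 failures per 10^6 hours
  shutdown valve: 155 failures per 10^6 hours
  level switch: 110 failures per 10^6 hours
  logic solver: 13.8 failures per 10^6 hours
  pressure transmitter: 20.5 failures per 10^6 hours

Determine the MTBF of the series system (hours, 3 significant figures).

Series of exponential components: λ_sys = Σ λ_i
λ_sys = 0.00000333 + 0.000155 + 0.000110 + 0.0000138 + 0.0000205 = 3.0263e-04 /h
MTBF = 1 / λ_sys = 3300 h

3300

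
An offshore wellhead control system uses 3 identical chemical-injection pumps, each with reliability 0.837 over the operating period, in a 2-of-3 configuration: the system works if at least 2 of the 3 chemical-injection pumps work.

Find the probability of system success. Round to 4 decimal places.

R = Σ_{i=2}^{3} C(3,i) p^i (1−p)^{3−i} with p = 0.837
C(3,2)·0.837^2·0.163^1 = 0.342578
C(3,3)·0.837^3·0.163^0 = 0.586376
Sum = 0.9290

0.9290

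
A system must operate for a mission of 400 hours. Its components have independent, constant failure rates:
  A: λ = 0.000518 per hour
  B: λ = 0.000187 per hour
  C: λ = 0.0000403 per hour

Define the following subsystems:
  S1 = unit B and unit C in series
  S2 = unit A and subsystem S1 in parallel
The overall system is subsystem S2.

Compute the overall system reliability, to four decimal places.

0.9837

R(A) = exp(−0.000518 × 400) = 0.812857
R(B) = exp(−0.000187 × 400) = 0.927929
R(C) = exp(−0.0000403 × 400) = 0.984009
Series (B and C): 0.927929 × 0.984009 = 0.913090
Parallel (A and [0.913090]): 1 − (1 − 0.812857)(1 − 0.913090) = 0.9837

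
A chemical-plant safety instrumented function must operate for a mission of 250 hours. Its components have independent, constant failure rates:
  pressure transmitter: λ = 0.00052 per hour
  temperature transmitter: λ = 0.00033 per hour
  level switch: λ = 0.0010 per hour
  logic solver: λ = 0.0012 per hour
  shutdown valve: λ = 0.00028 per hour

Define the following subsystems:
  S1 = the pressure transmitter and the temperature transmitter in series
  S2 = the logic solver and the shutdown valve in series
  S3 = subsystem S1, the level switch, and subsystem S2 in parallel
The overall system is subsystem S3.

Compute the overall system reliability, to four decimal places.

R(pressure transmitter) = exp(−0.00052 × 250) = 0.878095
R(temperature transmitter) = exp(−0.00033 × 250) = 0.920811
R(level switch) = exp(−0.0010 × 250) = 0.778801
R(logic solver) = exp(−0.0012 × 250) = 0.740818
R(shutdown valve) = exp(−0.00028 × 250) = 0.932394
Series (pressure transmitter and temperature transmitter): 0.878095 × 0.920811 = 0.808560
Series (logic solver and shutdown valve): 0.740818 × 0.932394 = 0.690734
Parallel ([0.808560], level switch, and [0.690734]): 1 − (1 − 0.808560)(1 − 0.778801)(1 − 0.690734) = 0.9869

0.9869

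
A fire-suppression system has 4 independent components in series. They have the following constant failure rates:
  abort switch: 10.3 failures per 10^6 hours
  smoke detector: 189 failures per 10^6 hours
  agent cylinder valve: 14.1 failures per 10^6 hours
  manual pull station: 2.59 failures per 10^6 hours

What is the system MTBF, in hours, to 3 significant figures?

Series of exponential components: λ_sys = Σ λ_i
λ_sys = 0.0000103 + 0.000189 + 0.0000141 + 0.00000259 = 2.1599e-04 /h
MTBF = 1 / λ_sys = 4630 h

4630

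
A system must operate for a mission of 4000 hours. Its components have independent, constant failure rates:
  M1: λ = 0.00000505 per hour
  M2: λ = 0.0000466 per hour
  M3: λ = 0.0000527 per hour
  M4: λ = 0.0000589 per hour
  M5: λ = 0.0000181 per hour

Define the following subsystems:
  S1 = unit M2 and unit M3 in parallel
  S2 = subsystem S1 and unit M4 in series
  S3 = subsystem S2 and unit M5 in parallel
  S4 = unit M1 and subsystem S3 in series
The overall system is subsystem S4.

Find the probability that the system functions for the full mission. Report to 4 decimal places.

0.9639

R(M1) = exp(−0.00000505 × 4000) = 0.980003
R(M2) = exp(−0.0000466 × 4000) = 0.829942
R(M3) = exp(−0.0000527 × 4000) = 0.809936
R(M4) = exp(−0.0000589 × 4000) = 0.790097
R(M5) = exp(−0.0000181 × 4000) = 0.930159
Parallel (M2 and M3): 1 − (1 − 0.829942)(1 − 0.809936) = 0.967678
Series ([0.967678] and M4): 0.967678 × 0.790097 = 0.764559
Parallel ([0.764559] and M5): 1 − (1 − 0.764559)(1 − 0.930159) = 0.983557
Series (M1 and [0.983557]): 0.980003 × 0.983557 = 0.9639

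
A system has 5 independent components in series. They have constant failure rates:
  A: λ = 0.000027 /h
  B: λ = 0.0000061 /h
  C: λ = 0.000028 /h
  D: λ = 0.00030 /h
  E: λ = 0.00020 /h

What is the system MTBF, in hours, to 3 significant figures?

1780

Series of exponential components: λ_sys = Σ λ_i
λ_sys = 0.000027 + 0.0000061 + 0.000028 + 0.00030 + 0.00020 = 5.6110e-04 /h
MTBF = 1 / λ_sys = 1780 h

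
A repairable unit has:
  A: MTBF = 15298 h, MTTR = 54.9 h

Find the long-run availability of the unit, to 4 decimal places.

A(A) = MTBF/(MTBF+MTTR) = 15298/(15298+54.9) = 0.9964

0.9964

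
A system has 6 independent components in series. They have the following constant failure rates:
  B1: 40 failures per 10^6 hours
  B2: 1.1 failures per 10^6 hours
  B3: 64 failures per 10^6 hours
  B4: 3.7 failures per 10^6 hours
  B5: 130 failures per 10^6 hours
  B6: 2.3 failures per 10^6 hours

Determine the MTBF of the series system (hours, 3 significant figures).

4150

Series of exponential components: λ_sys = Σ λ_i
λ_sys = 0.000040 + 0.0000011 + 0.000064 + 0.0000037 + 0.00013 + 0.0000023 = 2.4110e-04 /h
MTBF = 1 / λ_sys = 4150 h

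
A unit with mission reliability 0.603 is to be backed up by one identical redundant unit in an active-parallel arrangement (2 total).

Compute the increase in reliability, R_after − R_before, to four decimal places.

R_before = 0.603
R_after = 1 − (1 − 0.603)^2 = 0.8424
ΔR = 0.8424 − 0.603 = 0.2394

0.2394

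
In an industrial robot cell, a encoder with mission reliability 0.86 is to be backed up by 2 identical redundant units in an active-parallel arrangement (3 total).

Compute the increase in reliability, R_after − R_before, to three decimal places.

0.137

R_before = 0.86
R_after = 1 − (1 − 0.86)^3 = 0.997
ΔR = 0.997 − 0.86 = 0.137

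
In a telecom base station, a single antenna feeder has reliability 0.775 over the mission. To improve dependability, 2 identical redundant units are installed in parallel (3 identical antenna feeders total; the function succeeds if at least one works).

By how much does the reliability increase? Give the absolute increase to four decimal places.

R_before = 0.775
R_after = 1 − (1 − 0.775)^3 = 0.9886
ΔR = 0.9886 − 0.775 = 0.2136

0.2136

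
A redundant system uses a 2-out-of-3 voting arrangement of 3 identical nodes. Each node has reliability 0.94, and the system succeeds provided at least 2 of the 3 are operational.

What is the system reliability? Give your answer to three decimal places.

0.990

R = Σ_{i=2}^{3} C(3,i) p^i (1−p)^{3−i} with p = 0.94
C(3,2)·0.94^2·0.06^1 = 0.15905
C(3,3)·0.94^3·0.06^0 = 0.83058
Sum = 0.990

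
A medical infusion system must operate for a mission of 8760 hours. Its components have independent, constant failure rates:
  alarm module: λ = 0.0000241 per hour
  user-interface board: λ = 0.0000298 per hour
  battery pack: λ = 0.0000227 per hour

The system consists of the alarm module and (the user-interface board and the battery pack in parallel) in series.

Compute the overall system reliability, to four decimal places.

R(alarm module) = exp(−0.0000241 × 8760) = 0.809680
R(user-interface board) = exp(−0.0000298 × 8760) = 0.770244
R(battery pack) = exp(−0.0000227 × 8760) = 0.819671
Parallel (user-interface board and battery pack): 1 − (1 − 0.770244)(1 − 0.819671) = 0.958568
Series (alarm module and [0.958568]): 0.809680 × 0.958568 = 0.7761

0.7761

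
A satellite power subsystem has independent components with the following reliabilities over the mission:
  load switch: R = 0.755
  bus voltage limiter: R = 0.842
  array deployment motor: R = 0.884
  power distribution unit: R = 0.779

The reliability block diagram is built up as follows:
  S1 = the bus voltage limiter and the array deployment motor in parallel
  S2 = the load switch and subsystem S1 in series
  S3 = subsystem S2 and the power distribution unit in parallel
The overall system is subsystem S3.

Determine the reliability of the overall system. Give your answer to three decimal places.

Parallel (bus voltage limiter and array deployment motor): 1 − (1 − 0.84200)(1 − 0.88400) = 0.98167
Series (load switch and [0.98167]): 0.75500 × 0.98167 = 0.74116
Parallel ([0.74116] and power distribution unit): 1 − (1 − 0.74116)(1 − 0.77900) = 0.943

0.943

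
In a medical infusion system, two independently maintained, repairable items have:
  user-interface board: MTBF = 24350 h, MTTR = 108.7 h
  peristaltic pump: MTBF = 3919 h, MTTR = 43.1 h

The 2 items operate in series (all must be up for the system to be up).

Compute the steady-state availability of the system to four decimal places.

A(user-interface board) = MTBF/(MTBF+MTTR) = 24350/(24350+108.7) = 0.995556
A(peristaltic pump) = MTBF/(MTBF+MTTR) = 3919/(3919+43.1) = 0.989122
Series availability: 0.995556 × 0.989122 = 0.9847

0.9847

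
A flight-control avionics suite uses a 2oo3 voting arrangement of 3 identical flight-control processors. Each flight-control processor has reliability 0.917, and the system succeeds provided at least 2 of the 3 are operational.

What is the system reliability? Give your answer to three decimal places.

0.980

R = Σ_{i=2}^{3} C(3,i) p^i (1−p)^{3−i} with p = 0.917
C(3,2)·0.917^2·0.083^1 = 0.20938
C(3,3)·0.917^3·0.083^0 = 0.77110
Sum = 0.980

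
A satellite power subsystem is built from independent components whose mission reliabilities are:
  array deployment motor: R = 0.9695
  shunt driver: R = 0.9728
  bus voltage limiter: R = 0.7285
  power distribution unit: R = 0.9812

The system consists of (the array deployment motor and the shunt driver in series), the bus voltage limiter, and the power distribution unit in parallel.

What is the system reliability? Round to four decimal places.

0.9997

Series (array deployment motor and shunt driver): 0.969500 × 0.972800 = 0.943130
Parallel ([0.943130], bus voltage limiter, and power distribution unit): 1 − (1 − 0.943130)(1 − 0.728500)(1 − 0.981200) = 0.9997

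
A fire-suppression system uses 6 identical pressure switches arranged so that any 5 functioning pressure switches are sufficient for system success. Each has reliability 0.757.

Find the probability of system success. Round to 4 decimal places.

R = Σ_{i=5}^{6} C(6,i) p^i (1−p)^{6−i} with p = 0.757
C(6,5)·0.757^5·0.243^1 = 0.362441
C(6,6)·0.757^6·0.243^0 = 0.188181
Sum = 0.5506

0.5506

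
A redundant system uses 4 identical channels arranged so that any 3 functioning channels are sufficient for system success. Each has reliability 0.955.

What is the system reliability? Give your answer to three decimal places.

0.989

R = Σ_{i=3}^{4} C(4,i) p^i (1−p)^{4−i} with p = 0.955
C(4,3)·0.955^3·0.045^1 = 0.15678
C(4,4)·0.955^4·0.045^0 = 0.83179
Sum = 0.989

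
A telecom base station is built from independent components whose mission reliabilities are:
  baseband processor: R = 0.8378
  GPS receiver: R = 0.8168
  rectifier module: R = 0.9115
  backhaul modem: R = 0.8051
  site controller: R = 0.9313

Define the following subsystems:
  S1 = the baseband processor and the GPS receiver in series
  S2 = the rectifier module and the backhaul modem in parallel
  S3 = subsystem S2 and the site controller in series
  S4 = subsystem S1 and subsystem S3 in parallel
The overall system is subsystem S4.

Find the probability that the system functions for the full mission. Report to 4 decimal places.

0.9732

Series (baseband processor and GPS receiver): 0.837800 × 0.816800 = 0.684315
Parallel (rectifier module and backhaul modem): 1 − (1 − 0.911500)(1 − 0.805100) = 0.982751
Series ([0.982751] and site controller): 0.982751 × 0.931300 = 0.915236
Parallel ([0.684315] and [0.915236]): 1 − (1 − 0.684315)(1 − 0.915236) = 0.9732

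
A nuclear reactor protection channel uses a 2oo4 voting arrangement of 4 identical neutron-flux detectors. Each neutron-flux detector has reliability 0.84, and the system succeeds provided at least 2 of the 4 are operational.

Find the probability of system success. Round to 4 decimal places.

R = Σ_{i=2}^{4} C(4,i) p^i (1−p)^{4−i} with p = 0.84
C(4,2)·0.84^2·0.16^2 = 0.108380
C(4,3)·0.84^3·0.16^1 = 0.379331
C(4,4)·0.84^4·0.16^0 = 0.497871
Sum = 0.9856

0.9856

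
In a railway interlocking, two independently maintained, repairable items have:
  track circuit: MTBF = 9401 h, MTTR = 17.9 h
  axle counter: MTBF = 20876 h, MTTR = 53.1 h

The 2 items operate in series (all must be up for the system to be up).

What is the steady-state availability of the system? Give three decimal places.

A(track circuit) = MTBF/(MTBF+MTTR) = 9401/(9401+17.9) = 0.998100
A(axle counter) = MTBF/(MTBF+MTTR) = 20876/(20876+53.1) = 0.997463
Series availability: 0.998100 × 0.997463 = 0.996

0.996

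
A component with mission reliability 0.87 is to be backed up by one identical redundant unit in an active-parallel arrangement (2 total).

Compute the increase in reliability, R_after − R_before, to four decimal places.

0.1131

R_before = 0.87
R_after = 1 − (1 − 0.87)^2 = 0.9831
ΔR = 0.9831 − 0.87 = 0.1131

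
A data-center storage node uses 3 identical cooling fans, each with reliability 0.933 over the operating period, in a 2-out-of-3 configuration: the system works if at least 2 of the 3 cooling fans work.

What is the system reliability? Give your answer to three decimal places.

0.987

R = Σ_{i=2}^{3} C(3,i) p^i (1−p)^{3−i} with p = 0.933
C(3,2)·0.933^2·0.067^1 = 0.17497
C(3,3)·0.933^3·0.067^0 = 0.81217
Sum = 0.987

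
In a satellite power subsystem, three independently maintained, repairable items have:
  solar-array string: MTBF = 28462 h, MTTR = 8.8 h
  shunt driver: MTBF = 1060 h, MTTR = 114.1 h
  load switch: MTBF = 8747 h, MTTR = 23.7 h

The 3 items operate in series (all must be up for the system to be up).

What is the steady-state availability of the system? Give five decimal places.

0.90010

A(solar-array string) = MTBF/(MTBF+MTTR) = 28462/(28462+8.8) = 0.999691
A(shunt driver) = MTBF/(MTBF+MTTR) = 1060/(1060+114.1) = 0.902819
A(load switch) = MTBF/(MTBF+MTTR) = 8747/(8747+23.7) = 0.997298
Series availability: 0.999691 × 0.902819 × 0.997298 = 0.90010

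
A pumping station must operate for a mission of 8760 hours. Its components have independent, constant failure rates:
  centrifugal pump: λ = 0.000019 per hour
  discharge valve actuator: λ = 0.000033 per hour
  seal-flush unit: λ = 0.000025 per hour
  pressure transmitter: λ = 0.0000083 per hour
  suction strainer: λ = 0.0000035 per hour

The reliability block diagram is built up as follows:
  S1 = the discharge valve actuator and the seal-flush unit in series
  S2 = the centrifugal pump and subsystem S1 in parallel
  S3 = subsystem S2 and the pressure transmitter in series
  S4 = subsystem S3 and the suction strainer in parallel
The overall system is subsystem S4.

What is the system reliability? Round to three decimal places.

0.996

R(centrifugal pump) = exp(−0.000019 × 8760) = 0.84667
R(discharge valve actuator) = exp(−0.000033 × 8760) = 0.74895
R(seal-flush unit) = exp(−0.000025 × 8760) = 0.80332
R(pressure transmitter) = exp(−0.0000083 × 8760) = 0.92987
R(suction strainer) = exp(−0.0000035 × 8760) = 0.96981
Series (discharge valve actuator and seal-flush unit): 0.74895 × 0.80332 = 0.60165
Parallel (centrifugal pump and [0.60165]): 1 − (1 − 0.84667)(1 − 0.60165) = 0.93892
Series ([0.93892] and pressure transmitter): 0.93892 × 0.92987 = 0.87307
Parallel ([0.87307] and suction strainer): 1 − (1 − 0.87307)(1 − 0.96981) = 0.996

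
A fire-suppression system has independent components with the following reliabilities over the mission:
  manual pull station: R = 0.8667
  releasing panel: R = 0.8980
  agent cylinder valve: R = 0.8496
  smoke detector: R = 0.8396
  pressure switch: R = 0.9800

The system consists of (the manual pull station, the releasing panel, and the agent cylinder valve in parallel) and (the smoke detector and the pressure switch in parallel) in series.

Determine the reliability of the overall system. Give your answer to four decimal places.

Parallel (manual pull station, releasing panel, and agent cylinder valve): 1 − (1 − 0.866700)(1 − 0.898000)(1 − 0.849600) = 0.997955
Parallel (smoke detector and pressure switch): 1 − (1 − 0.839600)(1 − 0.980000) = 0.996792
Series ([0.997955] and [0.996792]): 0.997955 × 0.996792 = 0.9948

0.9948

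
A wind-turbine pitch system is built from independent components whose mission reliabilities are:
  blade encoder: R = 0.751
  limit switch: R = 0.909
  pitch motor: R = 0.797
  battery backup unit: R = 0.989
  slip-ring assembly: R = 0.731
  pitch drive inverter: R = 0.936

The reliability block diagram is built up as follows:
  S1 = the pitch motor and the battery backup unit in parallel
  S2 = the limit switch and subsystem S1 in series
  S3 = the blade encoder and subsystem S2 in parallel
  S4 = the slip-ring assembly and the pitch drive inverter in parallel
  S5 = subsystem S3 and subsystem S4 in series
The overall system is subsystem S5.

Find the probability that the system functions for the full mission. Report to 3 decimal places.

Parallel (pitch motor and battery backup unit): 1 − (1 − 0.79700)(1 − 0.98900) = 0.99777
Series (limit switch and [0.99777]): 0.90900 × 0.99777 = 0.90697
Parallel (blade encoder and [0.90697]): 1 − (1 − 0.75100)(1 − 0.90697) = 0.97684
Parallel (slip-ring assembly and pitch drive inverter): 1 − (1 − 0.73100)(1 − 0.93600) = 0.98278
Series ([0.97684] and [0.98278]): 0.97684 × 0.98278 = 0.960

0.960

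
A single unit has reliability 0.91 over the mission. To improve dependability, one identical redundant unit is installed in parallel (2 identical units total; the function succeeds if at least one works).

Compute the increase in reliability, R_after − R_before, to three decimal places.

R_before = 0.91
R_after = 1 − (1 − 0.91)^2 = 0.992
ΔR = 0.992 − 0.91 = 0.082

0.082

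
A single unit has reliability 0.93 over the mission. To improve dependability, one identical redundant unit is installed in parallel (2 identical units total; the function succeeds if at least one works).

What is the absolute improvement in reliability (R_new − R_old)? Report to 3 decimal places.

R_before = 0.93
R_after = 1 − (1 − 0.93)^2 = 0.995
ΔR = 0.995 − 0.93 = 0.065

0.065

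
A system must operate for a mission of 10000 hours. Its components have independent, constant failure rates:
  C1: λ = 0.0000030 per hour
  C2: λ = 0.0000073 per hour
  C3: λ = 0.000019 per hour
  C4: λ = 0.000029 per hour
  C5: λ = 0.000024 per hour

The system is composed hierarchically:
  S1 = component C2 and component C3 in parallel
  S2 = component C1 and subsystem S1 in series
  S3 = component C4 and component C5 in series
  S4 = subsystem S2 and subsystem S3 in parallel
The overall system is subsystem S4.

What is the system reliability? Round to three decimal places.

0.983

R(C1) = exp(−0.0000030 × 10000) = 0.97045
R(C2) = exp(−0.0000073 × 10000) = 0.92960
R(C3) = exp(−0.000019 × 10000) = 0.82696
R(C4) = exp(−0.000029 × 10000) = 0.74826
R(C5) = exp(−0.000024 × 10000) = 0.78663
Parallel (C2 and C3): 1 − (1 − 0.92960)(1 − 0.82696) = 0.98782
Series (C1 and [0.98782]): 0.97045 × 0.98782 = 0.95863
Series (C4 and C5): 0.74826 × 0.78663 = 0.58860
Parallel ([0.95863] and [0.58860]): 1 − (1 − 0.95863)(1 − 0.58860) = 0.983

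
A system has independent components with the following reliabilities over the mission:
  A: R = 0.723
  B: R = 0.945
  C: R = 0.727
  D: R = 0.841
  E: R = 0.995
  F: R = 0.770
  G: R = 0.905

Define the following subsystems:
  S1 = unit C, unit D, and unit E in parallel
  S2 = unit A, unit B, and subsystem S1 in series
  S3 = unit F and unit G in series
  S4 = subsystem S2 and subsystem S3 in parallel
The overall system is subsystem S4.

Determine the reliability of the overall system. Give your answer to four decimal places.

Parallel (C, D, and E): 1 − (1 − 0.727000)(1 − 0.841000)(1 − 0.995000) = 0.999783
Series (A, B, and [0.999783]): 0.723000 × 0.945000 × 0.999783 = 0.683087
Series (F and G): 0.770000 × 0.905000 = 0.696850
Parallel ([0.683087] and [0.696850]): 1 − (1 − 0.683087)(1 − 0.696850) = 0.9039

0.9039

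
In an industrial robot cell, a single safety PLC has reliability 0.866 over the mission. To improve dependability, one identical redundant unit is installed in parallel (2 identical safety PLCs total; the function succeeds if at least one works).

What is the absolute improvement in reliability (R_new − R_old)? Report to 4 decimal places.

R_before = 0.866
R_after = 1 − (1 − 0.866)^2 = 0.9820
ΔR = 0.9820 − 0.866 = 0.1160

0.1160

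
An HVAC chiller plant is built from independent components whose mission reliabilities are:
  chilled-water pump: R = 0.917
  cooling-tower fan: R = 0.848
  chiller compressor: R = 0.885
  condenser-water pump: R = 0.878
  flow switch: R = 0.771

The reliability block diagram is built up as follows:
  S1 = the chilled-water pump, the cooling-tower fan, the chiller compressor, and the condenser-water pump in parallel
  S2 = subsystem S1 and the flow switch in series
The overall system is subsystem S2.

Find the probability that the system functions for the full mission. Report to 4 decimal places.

Parallel (chilled-water pump, cooling-tower fan, chiller compressor, and condenser-water pump): 1 − (1 − 0.917000)(1 − 0.848000)(1 − 0.885000)(1 − 0.878000) = 0.999823
Series ([0.999823] and flow switch): 0.999823 × 0.771000 = 0.7709

0.7709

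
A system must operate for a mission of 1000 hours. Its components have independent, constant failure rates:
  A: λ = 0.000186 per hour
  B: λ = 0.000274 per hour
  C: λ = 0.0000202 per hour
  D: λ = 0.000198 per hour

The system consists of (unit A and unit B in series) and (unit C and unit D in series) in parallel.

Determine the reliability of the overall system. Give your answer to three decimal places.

R(A) = exp(−0.000186 × 1000) = 0.83027
R(B) = exp(−0.000274 × 1000) = 0.76033
R(C) = exp(−0.0000202 × 1000) = 0.98000
R(D) = exp(−0.000198 × 1000) = 0.82037
Series (A and B): 0.83027 × 0.76033 = 0.63128
Series (C and D): 0.98000 × 0.82037 = 0.80396
Parallel ([0.63128] and [0.80396]): 1 − (1 − 0.63128)(1 − 0.80396) = 0.928

0.928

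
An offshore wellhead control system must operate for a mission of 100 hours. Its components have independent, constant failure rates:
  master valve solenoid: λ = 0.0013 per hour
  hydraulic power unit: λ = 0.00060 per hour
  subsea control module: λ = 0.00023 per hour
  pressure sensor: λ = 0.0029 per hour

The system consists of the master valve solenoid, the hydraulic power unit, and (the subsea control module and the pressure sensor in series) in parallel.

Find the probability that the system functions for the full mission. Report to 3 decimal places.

0.998

R(master valve solenoid) = exp(−0.0013 × 100) = 0.87810
R(hydraulic power unit) = exp(−0.00060 × 100) = 0.94176
R(subsea control module) = exp(−0.00023 × 100) = 0.97726
R(pressure sensor) = exp(−0.0029 × 100) = 0.74826
Series (subsea control module and pressure sensor): 0.97726 × 0.74826 = 0.73124
Parallel (master valve solenoid, hydraulic power unit, and [0.73124]): 1 − (1 − 0.87810)(1 − 0.94176)(1 − 0.73124) = 0.998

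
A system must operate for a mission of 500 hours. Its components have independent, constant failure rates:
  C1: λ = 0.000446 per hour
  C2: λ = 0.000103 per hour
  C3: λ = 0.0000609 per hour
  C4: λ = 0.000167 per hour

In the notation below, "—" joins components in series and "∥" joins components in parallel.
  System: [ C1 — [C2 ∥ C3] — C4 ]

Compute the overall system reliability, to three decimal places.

0.735

R(C1) = exp(−0.000446 × 500) = 0.80011
R(C2) = exp(−0.000103 × 500) = 0.94980
R(C3) = exp(−0.0000609 × 500) = 0.97001
R(C4) = exp(−0.000167 × 500) = 0.91989
Parallel (C2 and C3): 1 − (1 − 0.94980)(1 − 0.97001) = 0.99849
Series (C1, [0.99849], and C4): 0.80011 × 0.99849 × 0.91989 = 0.735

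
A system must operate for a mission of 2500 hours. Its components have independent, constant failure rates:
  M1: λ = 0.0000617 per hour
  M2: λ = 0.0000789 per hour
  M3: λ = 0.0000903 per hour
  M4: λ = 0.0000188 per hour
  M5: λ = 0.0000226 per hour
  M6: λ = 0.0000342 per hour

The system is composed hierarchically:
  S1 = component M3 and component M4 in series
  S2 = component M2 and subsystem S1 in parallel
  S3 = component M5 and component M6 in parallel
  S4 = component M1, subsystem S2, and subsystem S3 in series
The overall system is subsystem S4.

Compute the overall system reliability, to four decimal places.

0.8167

R(M1) = exp(−0.0000617 × 2500) = 0.857058
R(M2) = exp(−0.0000789 × 2500) = 0.820985
R(M3) = exp(−0.0000903 × 2500) = 0.797918
R(M4) = exp(−0.0000188 × 2500) = 0.954087
R(M5) = exp(−0.0000226 × 2500) = 0.945066
R(M6) = exp(−0.0000342 × 2500) = 0.918053
Series (M3 and M4): 0.797918 × 0.954087 = 0.761283
Parallel (M2 and [0.761283]): 1 − (1 − 0.820985)(1 − 0.761283) = 0.957266
Parallel (M5 and M6): 1 − (1 − 0.945066)(1 − 0.918053) = 0.995498
Series (M1, [0.957266], and [0.995498]): 0.857058 × 0.957266 × 0.995498 = 0.8167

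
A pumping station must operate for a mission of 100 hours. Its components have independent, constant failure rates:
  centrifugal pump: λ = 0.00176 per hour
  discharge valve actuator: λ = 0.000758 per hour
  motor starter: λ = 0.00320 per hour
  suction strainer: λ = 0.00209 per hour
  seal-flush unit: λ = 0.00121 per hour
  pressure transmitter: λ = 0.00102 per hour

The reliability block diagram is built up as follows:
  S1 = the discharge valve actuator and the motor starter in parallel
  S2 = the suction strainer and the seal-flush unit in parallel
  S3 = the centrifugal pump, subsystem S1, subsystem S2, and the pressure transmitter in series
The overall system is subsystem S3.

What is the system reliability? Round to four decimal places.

R(centrifugal pump) = exp(−0.00176 × 100) = 0.838618
R(discharge valve actuator) = exp(−0.000758 × 100) = 0.927002
R(motor starter) = exp(−0.00320 × 100) = 0.726149
R(suction strainer) = exp(−0.00209 × 100) = 0.811395
R(seal-flush unit) = exp(−0.00121 × 100) = 0.886034
R(pressure transmitter) = exp(−0.00102 × 100) = 0.903030
Parallel (discharge valve actuator and motor starter): 1 − (1 − 0.927002)(1 − 0.726149) = 0.980009
Parallel (suction strainer and seal-flush unit): 1 − (1 − 0.811395)(1 − 0.886034) = 0.978505
Series (centrifugal pump, [0.980009], [0.978505], and pressure transmitter): 0.838618 × 0.980009 × 0.978505 × 0.903030 = 0.7262

0.7262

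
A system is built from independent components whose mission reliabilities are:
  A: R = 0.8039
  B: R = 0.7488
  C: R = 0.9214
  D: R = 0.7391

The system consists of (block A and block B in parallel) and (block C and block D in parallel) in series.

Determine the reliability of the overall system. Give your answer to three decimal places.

0.931

Parallel (A and B): 1 − (1 − 0.80390)(1 − 0.74880) = 0.95074
Parallel (C and D): 1 − (1 − 0.92140)(1 − 0.73910) = 0.97949
Series ([0.95074] and [0.97949]): 0.95074 × 0.97949 = 0.931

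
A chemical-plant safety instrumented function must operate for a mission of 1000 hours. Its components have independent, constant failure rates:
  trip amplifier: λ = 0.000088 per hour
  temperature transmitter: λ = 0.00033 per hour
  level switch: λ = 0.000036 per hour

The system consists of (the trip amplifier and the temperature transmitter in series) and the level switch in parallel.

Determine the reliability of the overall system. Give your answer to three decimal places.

R(trip amplifier) = exp(−0.000088 × 1000) = 0.91576
R(temperature transmitter) = exp(−0.00033 × 1000) = 0.71892
R(level switch) = exp(−0.000036 × 1000) = 0.96464
Series (trip amplifier and temperature transmitter): 0.91576 × 0.71892 = 0.65836
Parallel ([0.65836] and level switch): 1 − (1 − 0.65836)(1 − 0.96464) = 0.988

0.988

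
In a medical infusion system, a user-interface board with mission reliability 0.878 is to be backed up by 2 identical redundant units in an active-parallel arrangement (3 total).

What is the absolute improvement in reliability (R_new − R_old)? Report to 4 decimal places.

R_before = 0.878
R_after = 1 − (1 − 0.878)^3 = 0.9982
ΔR = 0.9982 − 0.878 = 0.1202

0.1202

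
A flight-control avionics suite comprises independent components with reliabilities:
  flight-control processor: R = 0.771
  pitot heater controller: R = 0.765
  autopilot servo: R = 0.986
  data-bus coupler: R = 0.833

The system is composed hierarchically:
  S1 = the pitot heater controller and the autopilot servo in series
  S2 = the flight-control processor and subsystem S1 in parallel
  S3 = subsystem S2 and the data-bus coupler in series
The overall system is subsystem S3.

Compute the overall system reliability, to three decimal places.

Series (pitot heater controller and autopilot servo): 0.76500 × 0.98600 = 0.75429
Parallel (flight-control processor and [0.75429]): 1 − (1 − 0.77100)(1 − 0.75429) = 0.94373
Series ([0.94373] and data-bus coupler): 0.94373 × 0.83300 = 0.786

0.786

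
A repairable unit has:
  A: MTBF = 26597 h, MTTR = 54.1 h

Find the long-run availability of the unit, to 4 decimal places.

0.9980

A(A) = MTBF/(MTBF+MTTR) = 26597/(26597+54.1) = 0.9980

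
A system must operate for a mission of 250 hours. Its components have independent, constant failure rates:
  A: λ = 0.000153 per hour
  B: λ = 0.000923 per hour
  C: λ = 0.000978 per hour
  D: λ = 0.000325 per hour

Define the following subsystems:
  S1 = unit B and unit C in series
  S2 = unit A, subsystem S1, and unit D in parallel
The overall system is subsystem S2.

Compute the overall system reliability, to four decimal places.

R(A) = exp(−0.000153 × 250) = 0.962472
R(B) = exp(−0.000923 × 250) = 0.793938
R(C) = exp(−0.000978 × 250) = 0.783096
R(D) = exp(−0.000325 × 250) = 0.921963
Series (B and C): 0.793938 × 0.783096 = 0.621730
Parallel (A, [0.621730], and D): 1 − (1 − 0.962472)(1 − 0.621730)(1 − 0.921963) = 0.9989

0.9989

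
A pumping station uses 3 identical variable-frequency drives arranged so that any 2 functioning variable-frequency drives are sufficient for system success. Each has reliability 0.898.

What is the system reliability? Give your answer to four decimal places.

0.9709

R = Σ_{i=2}^{3} C(3,i) p^i (1−p)^{3−i} with p = 0.898
C(3,2)·0.898^2·0.102^1 = 0.246760
C(3,3)·0.898^3·0.102^0 = 0.724151
Sum = 0.9709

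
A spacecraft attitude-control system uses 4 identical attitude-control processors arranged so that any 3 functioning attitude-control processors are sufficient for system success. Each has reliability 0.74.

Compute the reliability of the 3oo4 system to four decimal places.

R = Σ_{i=3}^{4} C(4,i) p^i (1−p)^{4−i} with p = 0.74
C(4,3)·0.74^3·0.26^1 = 0.421433
C(4,4)·0.74^4·0.26^0 = 0.299866
Sum = 0.7213

0.7213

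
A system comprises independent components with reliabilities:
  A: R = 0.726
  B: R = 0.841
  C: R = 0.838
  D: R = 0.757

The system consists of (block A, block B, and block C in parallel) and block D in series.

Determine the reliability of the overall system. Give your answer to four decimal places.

0.7517

Parallel (A, B, and C): 1 − (1 − 0.726000)(1 − 0.841000)(1 − 0.838000) = 0.992942
Series ([0.992942] and D): 0.992942 × 0.757000 = 0.7517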